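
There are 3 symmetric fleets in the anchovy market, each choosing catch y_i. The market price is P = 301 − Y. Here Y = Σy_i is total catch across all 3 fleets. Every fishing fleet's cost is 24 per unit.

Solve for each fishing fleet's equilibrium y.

69.25

A representative fishing fleet's profit is π_i = y_i(301 − Y) − 24y_i, with Y = y_i + Σ_{j≠i} y_j.
First-order condition: 277 − 2y_i − Σ_{j≠i} y_j = 0.
In a symmetric equilibrium every fishing fleet chooses the same y, so Σ_{j≠i} y_j = 2y. The condition becomes 277 − 4y = 0, giving y = 277/4 = 69.25.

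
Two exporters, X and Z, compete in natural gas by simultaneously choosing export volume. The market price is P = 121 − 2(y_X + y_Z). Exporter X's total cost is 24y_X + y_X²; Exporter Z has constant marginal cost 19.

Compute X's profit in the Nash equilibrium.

253.92

Exporter X's profit: π = y_X(121 − 2(y_X + y_Z)) − 24y_X − y_X².
∂π/∂y_X = 97 − 6y_X − 2y_Z = 0, so y_X = 97/6 − (1/3)y_Z.
For Z: ∂π/∂y_Z = 102 − 4y_Z − 2y_X = 0 ⇒ y_Z = 25.5 − 0.5y_X.
Solving the two reaction functions simultaneously: (1 − (−1/3)(−0.5))y_X = 97/6 − (1/3)·25.5, so (5/6)y_X = 23/3 and y_X = 9.2.
Then y_Z = 25.5 − 0.5·9.2 = 20.9.
Price P = 121 − 2·30.1 = 60.8.
X's profit: (60.8 − 24)·9.2 − (9.2)² = 253.92.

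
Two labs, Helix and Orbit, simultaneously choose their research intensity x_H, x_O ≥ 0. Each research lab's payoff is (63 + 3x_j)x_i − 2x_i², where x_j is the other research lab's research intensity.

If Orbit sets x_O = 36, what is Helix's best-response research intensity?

42.75

Helix's payoff is (63 + 3x_O)x_H − 2x_H².
∂π/∂x_H = 63 + 3x_O − 4x_H = 0, so x_H = 15.75 + 0.75x_O.
At x_O = 36: x_H = 15.75 + 0.75·36 = 42.75.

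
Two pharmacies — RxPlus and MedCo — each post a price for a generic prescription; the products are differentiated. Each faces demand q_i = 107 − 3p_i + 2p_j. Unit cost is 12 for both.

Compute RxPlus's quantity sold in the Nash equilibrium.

71.25

RxPlus's profit: π = (p_{RxPlus} − 12)(107 − 3p_{RxPlus} + 2p_{MedCo}).
∂π/∂p_{RxPlus} = 143 − 6p_{RxPlus} + 2p_{MedCo} = 0 ⇒ p_{RxPlus} = 143/6 + (1/3)p_{MedCo}.
By symmetry p_{MedCo} = p_{RxPlus}; substituting into the reaction function, (2/3)p_{RxPlus} = 143/6 and p_{RxPlus} = 35.75.
q_{RxPlus} = 107 − 3·35.75 + 2·35.75 = 71.25.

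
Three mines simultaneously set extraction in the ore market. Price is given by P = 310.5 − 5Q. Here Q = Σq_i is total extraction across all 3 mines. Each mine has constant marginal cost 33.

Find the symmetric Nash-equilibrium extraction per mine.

13.875

A representative mine's profit is π_i = q_i(310.5 − 5Q) − 33q_i, with Q = q_i + Σ_{j≠i} q_j.
First-order condition: 277.5 − 10q_i − 5Σ_{j≠i} q_j = 0.
With identical mines, set every q_j = q: then 277.5 − 10q − 10q = 0, i.e. q = 277.5/20 = 13.875.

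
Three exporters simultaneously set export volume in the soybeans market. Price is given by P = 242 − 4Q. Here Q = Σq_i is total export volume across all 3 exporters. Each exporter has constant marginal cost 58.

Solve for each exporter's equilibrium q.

11.5

A representative exporter's profit is π_i = q_i(242 − 4Q) − 58q_i, with Q = q_i + Σ_{j≠i} q_j.
First-order condition: 184 − 8q_i − 4Σ_{j≠i} q_j = 0.
In a symmetric equilibrium every exporter chooses the same q, so Σ_{j≠i} q_j = 2q. The condition becomes 184 − 16q = 0, giving q = 184/16 = 11.5.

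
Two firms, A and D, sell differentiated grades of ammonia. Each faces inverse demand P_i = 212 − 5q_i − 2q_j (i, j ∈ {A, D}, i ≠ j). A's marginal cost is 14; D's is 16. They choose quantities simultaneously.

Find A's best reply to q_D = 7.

Firm A's profit: π = q_A(212 − 5q_A − 2q_D) − 14q_A.
∂π/∂q_A = 198 − 10q_A − 2q_D = 0 ⇒ q_A = 19.8 − 0.2q_D.
At q_D = 7: q_A = 19.8 − 0.2·7 = 18.4.

18.4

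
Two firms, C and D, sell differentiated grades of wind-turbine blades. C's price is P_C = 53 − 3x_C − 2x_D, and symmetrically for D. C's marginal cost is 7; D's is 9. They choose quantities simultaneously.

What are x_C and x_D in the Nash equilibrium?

Firm C's profit: π = x_C(53 − 3x_C − 2x_D) − 7x_C.
∂π/∂x_C = 46 − 6x_C − 2x_D = 0 ⇒ x_C = 23/3 − (1/3)x_D.
Similarly x_D = 22/3 − (1/3)x_C.
Plugging x_D into C's best response: x_C = 23/3 − (1/3)(22/3 − (1/3)x_C) ⇒ (8/9)x_C = 47/9, so x_C = 5.875.
Then x_D = 22/3 − (1/3)·5.875 = 5.375.

5.875, 5.375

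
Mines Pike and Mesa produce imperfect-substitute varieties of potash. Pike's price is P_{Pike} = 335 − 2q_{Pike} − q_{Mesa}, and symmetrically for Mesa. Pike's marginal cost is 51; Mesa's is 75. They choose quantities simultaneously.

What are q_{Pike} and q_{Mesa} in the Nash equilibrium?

58.4, 50.4

Mine Pike's profit: π = q_{Pike}(335 − 2q_{Pike} − q_{Mesa}) − 51q_{Pike}.
∂π/∂q_{Pike} = 284 − 4q_{Pike} − q_{Mesa} = 0 ⇒ q_{Pike} = 71 − 0.25q_{Mesa}.
Similarly q_{Mesa} = 65 − 0.25q_{Pike}.
Solving the two reaction functions simultaneously: (1 − (−0.25)(−0.25))q_{Pike} = 71 − 0.25·65, so 0.9375q_{Pike} = 54.75 and q_{Pike} = 58.4.
Then q_{Mesa} = 65 − 0.25·58.4 = 50.4.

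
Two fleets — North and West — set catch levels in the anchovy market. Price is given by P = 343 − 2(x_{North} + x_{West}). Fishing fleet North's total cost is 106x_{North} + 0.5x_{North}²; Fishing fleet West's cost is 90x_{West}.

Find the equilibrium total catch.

Fishing fleet North's profit: π = x_{North}(343 − 2(x_{North} + x_{West})) − 106x_{North} − 0.5x_{North}².
∂π/∂x_{North} = 237 − 5x_{North} − 2x_{West} = 0, so x_{North} = 47.4 − 0.4x_{West}.
For West: ∂π/∂x_{West} = 253 − 4x_{West} − 2x_{North} = 0 ⇒ x_{West} = 63.25 − 0.5x_{North}.
Plugging x_{West} into North's best response: x_{North} = 47.4 − 0.4(63.25 − 0.5x_{North}) ⇒ 0.8x_{North} = 22.1, so x_{North} = 27.625.
Then x_{West} = 63.25 − 0.5·27.625 = 49.4375.
Total catch: 27.625 + 49.4375 = 77.0625.

77.0625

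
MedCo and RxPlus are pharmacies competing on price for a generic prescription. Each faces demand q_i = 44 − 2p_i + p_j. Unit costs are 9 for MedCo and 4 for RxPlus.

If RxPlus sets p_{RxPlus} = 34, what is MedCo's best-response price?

MedCo's profit: π = (p_{MedCo} − 9)(44 − 2p_{MedCo} + p_{RxPlus}).
∂π/∂p_{MedCo} = 62 − 4p_{MedCo} + p_{RxPlus} = 0 ⇒ p_{MedCo} = 15.5 + 0.25p_{RxPlus}.
At p_{RxPlus} = 34: p_{MedCo} = 15.5 + 0.25·34 = 24.

24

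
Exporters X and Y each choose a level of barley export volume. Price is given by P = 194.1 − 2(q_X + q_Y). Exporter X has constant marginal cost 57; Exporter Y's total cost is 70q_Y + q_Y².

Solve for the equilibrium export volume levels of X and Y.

Exporter X's profit: π = q_X(194.1 − 2(q_X + q_Y)) − 57q_X.
∂π/∂q_X = 137.1 − 4q_X − 2q_Y = 0, so q_X = 34.275 − 0.5q_Y.
For Y: ∂π/∂q_Y = 124.1 − 6q_Y − 2q_X = 0 ⇒ q_Y = 1241/60 − (1/3)q_X.
Plugging q_Y into X's best response: q_X = 34.275 − 0.5(1241/60 − (1/3)q_X) ⇒ (5/6)q_X = 359/15, so q_X = 28.72.
Then q_Y = 1241/60 − (1/3)·28.72 = 11.11.

28.72, 11.11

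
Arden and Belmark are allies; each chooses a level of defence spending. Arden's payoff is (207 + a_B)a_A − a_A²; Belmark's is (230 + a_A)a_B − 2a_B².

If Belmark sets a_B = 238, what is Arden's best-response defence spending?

Expanding Arden's payoff: 207a_A + a_Ba_A − a_A².
∂π/∂a_A = 207 + a_B − 2a_A = 0, so a_A = 103.5 + 0.5a_B.
At a_B = 238: a_A = 103.5 + 0.5·238 = 222.5.

222.5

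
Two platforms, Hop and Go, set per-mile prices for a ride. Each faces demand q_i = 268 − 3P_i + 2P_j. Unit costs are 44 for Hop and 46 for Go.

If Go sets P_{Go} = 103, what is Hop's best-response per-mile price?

Hop's profit: π = (P_{Hop} − 44)(268 − 3P_{Hop} + 2P_{Go}).
∂π/∂P_{Hop} = 400 − 6P_{Hop} + 2P_{Go} = 0 ⇒ P_{Hop} = 200/3 + (1/3)P_{Go}.
At P_{Go} = 103: P_{Hop} = 200/3 + (1/3)·103 = 101.

101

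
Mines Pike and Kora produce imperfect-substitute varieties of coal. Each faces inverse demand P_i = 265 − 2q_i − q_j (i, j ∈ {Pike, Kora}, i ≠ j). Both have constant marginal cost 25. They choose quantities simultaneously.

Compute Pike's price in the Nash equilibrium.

121

Mine Pike's profit: π = q_{Pike}(265 − 2q_{Pike} − q_{Kora}) − 25q_{Pike}.
∂π/∂q_{Pike} = 240 − 4q_{Pike} − q_{Kora} = 0 ⇒ q_{Pike} = 60 − 0.25q_{Kora}.
The game is symmetric, so in equilibrium q_{Kora} = q_{Pike}: the reaction function gives 1.25q_{Pike} = 60, hence q_{Pike} = 48.
P_{Pike} = 265 − 2·48 − 48 = 121.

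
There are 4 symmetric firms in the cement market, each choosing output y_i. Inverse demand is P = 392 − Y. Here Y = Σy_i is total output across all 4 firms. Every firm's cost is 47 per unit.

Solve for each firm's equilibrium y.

A representative firm's profit is π_i = y_i(392 − Y) − 47y_i, with Y = y_i + Σ_{j≠i} y_j.
First-order condition: 345 − 2y_i − Σ_{j≠i} y_j = 0.
Imposing symmetry (y_j = y for all j) turns Σ_{j≠i} y_j into 3y, so 345 = 5y and y = 69.

69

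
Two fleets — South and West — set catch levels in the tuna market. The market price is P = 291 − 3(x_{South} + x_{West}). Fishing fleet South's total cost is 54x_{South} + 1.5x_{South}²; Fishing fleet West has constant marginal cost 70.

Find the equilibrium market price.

Fishing fleet South's profit: π = x_{South}(291 − 3(x_{South} + x_{West})) − 54x_{South} − 1.5x_{South}².
∂π/∂x_{South} = 237 − 9x_{South} − 3x_{West} = 0, so x_{South} = 79/3 − (1/3)x_{West}.
For West: ∂π/∂x_{West} = 221 − 6x_{West} − 3x_{South} = 0 ⇒ x_{West} = 221/6 − 0.5x_{South}.
Plugging x_{West} into South's best response: x_{South} = 79/3 − (1/3)(221/6 − 0.5x_{South}) ⇒ (5/6)x_{South} = 253/18, so x_{South} = 253/15.
Then x_{West} = 221/6 − 0.5·(253/15) = 28.4.
Equilibrium price: P = 291 − 3·(679/15) = 155.2.

155.2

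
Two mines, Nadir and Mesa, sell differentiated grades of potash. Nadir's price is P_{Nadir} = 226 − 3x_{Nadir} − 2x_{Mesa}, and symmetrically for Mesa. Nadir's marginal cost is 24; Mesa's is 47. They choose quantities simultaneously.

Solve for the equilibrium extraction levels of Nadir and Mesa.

Mine Nadir's profit: π = x_{Nadir}(226 − 3x_{Nadir} − 2x_{Mesa}) − 24x_{Nadir}.
∂π/∂x_{Nadir} = 202 − 6x_{Nadir} − 2x_{Mesa} = 0 ⇒ x_{Nadir} = 101/3 − (1/3)x_{Mesa}.
Similarly x_{Mesa} = 179/6 − (1/3)x_{Nadir}.
Solving the two reaction functions simultaneously: (1 − (−1/3)(−1/3))x_{Nadir} = 101/3 − (1/3)·(179/6), so (8/9)x_{Nadir} = 427/18 and x_{Nadir} = 26.6875.
Then x_{Mesa} = 179/6 − (1/3)·26.6875 = 20.9375.

26.6875, 20.9375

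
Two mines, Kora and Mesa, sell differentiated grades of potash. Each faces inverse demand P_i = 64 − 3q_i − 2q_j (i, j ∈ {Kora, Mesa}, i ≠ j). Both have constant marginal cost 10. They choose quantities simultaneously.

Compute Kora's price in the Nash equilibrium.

Mine Kora's profit: π = q_{Kora}(64 − 3q_{Kora} − 2q_{Mesa}) − 10q_{Kora}.
∂π/∂q_{Kora} = 54 − 6q_{Kora} − 2q_{Mesa} = 0 ⇒ q_{Kora} = 9 − (1/3)q_{Mesa}.
The game is symmetric, so in equilibrium q_{Mesa} = q_{Kora}: the reaction function gives (4/3)q_{Kora} = 9, hence q_{Kora} = 6.75.
P_{Kora} = 64 − 3·6.75 − 2·6.75 = 30.25.

30.25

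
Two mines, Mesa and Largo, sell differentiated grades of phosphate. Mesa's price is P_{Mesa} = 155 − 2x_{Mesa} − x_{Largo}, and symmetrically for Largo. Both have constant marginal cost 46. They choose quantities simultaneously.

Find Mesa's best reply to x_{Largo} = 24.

Mine Mesa's profit: π = x_{Mesa}(155 − 2x_{Mesa} − x_{Largo}) − 46x_{Mesa}.
∂π/∂x_{Mesa} = 109 − 4x_{Mesa} − x_{Largo} = 0 ⇒ x_{Mesa} = 27.25 − 0.25x_{Largo}.
At x_{Largo} = 24: x_{Mesa} = 27.25 − 0.25·24 = 21.25.

21.25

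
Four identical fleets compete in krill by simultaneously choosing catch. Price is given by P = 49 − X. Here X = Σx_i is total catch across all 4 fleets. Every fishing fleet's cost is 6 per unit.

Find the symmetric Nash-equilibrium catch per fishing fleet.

8.6

A representative fishing fleet's profit is π_i = x_i(49 − X) − 6x_i, with X = x_i + Σ_{j≠i} x_j.
First-order condition: 43 − 2x_i − Σ_{j≠i} x_j = 0.
With identical fishing fleets, set every x_j = x: then 43 − 2x − 3x = 0, i.e. x = 43/5 = 8.6.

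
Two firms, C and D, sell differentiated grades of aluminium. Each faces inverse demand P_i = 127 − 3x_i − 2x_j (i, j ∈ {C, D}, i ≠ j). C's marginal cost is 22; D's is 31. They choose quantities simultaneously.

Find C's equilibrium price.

Firm C's profit: π = x_C(127 − 3x_C − 2x_D) − 22x_C.
∂π/∂x_C = 105 − 6x_C − 2x_D = 0 ⇒ x_C = 17.5 − (1/3)x_D.
Similarly x_D = 16 − (1/3)x_C.
Substituting the second reaction function into the first: x_C = 17.5 − (1/3)(16 − (1/3)x_C), which gives (8/9)x_C = 73/6 ⇒ x_C = 13.6875.
Then x_D = 16 − (1/3)·13.6875 = 11.4375.
P_C = 127 − 3·13.6875 − 2·11.4375 = 63.0625.

63.0625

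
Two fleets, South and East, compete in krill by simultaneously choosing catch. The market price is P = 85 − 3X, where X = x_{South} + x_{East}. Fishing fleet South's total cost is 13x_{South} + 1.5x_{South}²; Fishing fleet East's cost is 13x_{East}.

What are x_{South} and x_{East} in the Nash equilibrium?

4.8, 9.6

Fishing fleet South's profit: π = x_{South}(85 − 3(x_{South} + x_{East})) − 13x_{South} − 1.5x_{South}².
∂π/∂x_{South} = 72 − 9x_{South} − 3x_{East} = 0, so x_{South} = 8 − (1/3)x_{East}.
For East: ∂π/∂x_{East} = 72 − 6x_{East} − 3x_{South} = 0 ⇒ x_{East} = 12 − 0.5x_{South}.
Substituting the second reaction function into the first: x_{South} = 8 − (1/3)(12 − 0.5x_{South}), which gives (5/6)x_{South} = 4 ⇒ x_{South} = 4.8.
Then x_{East} = 12 − 0.5·4.8 = 9.6.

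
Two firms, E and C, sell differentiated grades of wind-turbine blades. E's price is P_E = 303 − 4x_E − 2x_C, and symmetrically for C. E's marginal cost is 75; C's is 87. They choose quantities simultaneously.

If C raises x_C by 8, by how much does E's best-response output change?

-2

Firm E's profit: π = x_E(303 − 4x_E − 2x_C) − 75x_E.
∂π/∂x_E = 228 − 8x_E − 2x_C = 0 ⇒ x_E = 28.5 − 0.25x_C.
The reaction-function slope is −0.25, so an 8-unit rise in x_C moves x_E by −0.25 × 8 = −2. E's best response falls — the actions are strategic substitutes.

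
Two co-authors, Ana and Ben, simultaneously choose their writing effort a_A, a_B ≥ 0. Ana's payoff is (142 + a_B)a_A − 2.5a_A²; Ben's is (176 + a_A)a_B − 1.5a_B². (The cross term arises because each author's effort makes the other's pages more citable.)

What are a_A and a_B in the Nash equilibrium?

Expanding Ana's payoff: 142a_A + a_Ba_A − 2.5a_A².
∂π/∂a_A = 142 + a_B − 5a_A = 0, so a_A = 28.4 + 0.2a_B.
Likewise for Ben: a_B = 176/3 + (1/3)a_A.
Solving the two reaction functions simultaneously: (1 − (0.2)(1/3))a_A = 28.4 + 0.2·(176/3), so (14/15)a_A = 602/15 and a_A = 43.
Then a_B = 176/3 + (1/3)·43 = 73.

43, 73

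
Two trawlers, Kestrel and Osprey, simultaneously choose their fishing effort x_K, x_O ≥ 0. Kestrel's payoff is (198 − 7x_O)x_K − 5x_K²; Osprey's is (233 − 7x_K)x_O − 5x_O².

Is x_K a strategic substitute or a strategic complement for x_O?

Expanding Kestrel's payoff: 198x_K − 7x_Ox_K − 5x_K².
∂π/∂x_K = 198 − 7x_O − 10x_K = 0, so x_K = 19.8 − 0.7x_O.
The best-response slope dx_K/dx_O = −0.7 < 0: the reaction function is downward-sloping, so the choices are strategic substitutes.

strategic substitutes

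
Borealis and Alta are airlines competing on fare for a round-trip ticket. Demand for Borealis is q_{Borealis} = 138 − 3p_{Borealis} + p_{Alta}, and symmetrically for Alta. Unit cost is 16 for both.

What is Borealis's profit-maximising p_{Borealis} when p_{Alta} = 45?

38.5

Borealis's profit: π = (p_{Borealis} − 16)(138 − 3p_{Borealis} + p_{Alta}).
∂π/∂p_{Borealis} = 186 − 6p_{Borealis} + p_{Alta} = 0 ⇒ p_{Borealis} = 31 + (1/6)p_{Alta}.
At p_{Alta} = 45: p_{Borealis} = 31 + (1/6)·45 = 38.5.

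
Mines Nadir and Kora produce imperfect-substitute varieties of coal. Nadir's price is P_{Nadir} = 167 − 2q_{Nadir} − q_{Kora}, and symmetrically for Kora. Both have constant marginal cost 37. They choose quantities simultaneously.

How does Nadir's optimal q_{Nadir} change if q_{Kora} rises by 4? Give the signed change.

Mine Nadir's profit: π = q_{Nadir}(167 − 2q_{Nadir} − q_{Kora}) − 37q_{Nadir}.
∂π/∂q_{Nadir} = 130 − 4q_{Nadir} − q_{Kora} = 0 ⇒ q_{Nadir} = 32.5 − 0.25q_{Kora}.
The reaction-function slope is −0.25, so a 4-unit rise in q_{Kora} moves q_{Nadir} by −0.25 × 4 = −1. Nadir's best response falls — the actions are strategic substitutes.

-1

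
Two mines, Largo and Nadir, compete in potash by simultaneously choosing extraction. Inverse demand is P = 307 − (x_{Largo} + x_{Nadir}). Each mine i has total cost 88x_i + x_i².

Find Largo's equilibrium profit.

3836.88

Mine Largo's profit: π = x_{Largo}(307 − (x_{Largo} + x_{Nadir})) − 88x_{Largo} − x_{Largo}².
∂π/∂x_{Largo} = 219 − 4x_{Largo} − x_{Nadir} = 0, so x_{Largo} = 54.75 − 0.25x_{Nadir}.
The game is symmetric, so in equilibrium x_{Nadir} = x_{Largo}: the reaction function gives 1.25x_{Largo} = 54.75, hence x_{Largo} = 43.8.
Price P = 307 − 87.6 = 219.4.
Largo's profit: (219.4 − 88)·43.8 − (43.8)² = 3836.88.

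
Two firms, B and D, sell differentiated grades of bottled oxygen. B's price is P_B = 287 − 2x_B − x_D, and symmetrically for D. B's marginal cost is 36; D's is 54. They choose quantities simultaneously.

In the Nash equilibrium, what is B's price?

Firm B's profit: π = x_B(287 − 2x_B − x_D) − 36x_B.
∂π/∂x_B = 251 − 4x_B − x_D = 0 ⇒ x_B = 62.75 − 0.25x_D.
Similarly x_D = 58.25 − 0.25x_B.
Substituting the second reaction function into the first: x_B = 62.75 − 0.25(58.25 − 0.25x_B), which gives 0.9375x_B = 48.1875 ⇒ x_B = 51.4.
Then x_D = 58.25 − 0.25·51.4 = 45.4.
P_B = 287 − 2·51.4 − 45.4 = 138.8.

138.8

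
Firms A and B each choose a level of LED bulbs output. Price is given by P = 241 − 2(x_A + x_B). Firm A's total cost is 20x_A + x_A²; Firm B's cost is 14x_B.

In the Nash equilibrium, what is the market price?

Firm A's profit: π = x_A(241 − 2(x_A + x_B)) − 20x_A − x_A².
∂π/∂x_A = 221 − 6x_A − 2x_B = 0, so x_A = 221/6 − (1/3)x_B.
For B: ∂π/∂x_B = 227 − 4x_B − 2x_A = 0 ⇒ x_B = 56.75 − 0.5x_A.
Substituting the second reaction function into the first: x_A = 221/6 − (1/3)(56.75 − 0.5x_A), which gives (5/6)x_A = 215/12 ⇒ x_A = 21.5.
Then x_B = 56.75 − 0.5·21.5 = 46.
Equilibrium price: P = 241 − 2·67.5 = 106.

106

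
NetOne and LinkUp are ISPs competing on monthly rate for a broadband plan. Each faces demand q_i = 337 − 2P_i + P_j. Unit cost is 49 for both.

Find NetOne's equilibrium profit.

18432

NetOne's profit: π = (P_{NetOne} − 49)(337 − 2P_{NetOne} + P_{LinkUp}).
∂π/∂P_{NetOne} = 435 − 4P_{NetOne} + P_{LinkUp} = 0 ⇒ P_{NetOne} = 108.75 + 0.25P_{LinkUp}.
Setting P_{NetOne} = P_{LinkUp} in the reaction function: P_{NetOne} = 108.75 + 0.25P_{NetOne}, so P_{NetOne} = 108.75 / 0.75 = 145.
q_{NetOne} = 337 − 2·145 + 145 = 192.
Profit = (145 − 49)·192 = 18432.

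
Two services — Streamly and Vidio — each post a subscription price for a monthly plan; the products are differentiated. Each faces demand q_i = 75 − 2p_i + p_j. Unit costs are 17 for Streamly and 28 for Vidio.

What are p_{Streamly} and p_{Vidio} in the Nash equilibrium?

Streamly's profit: π = (p_{Streamly} − 17)(75 − 2p_{Streamly} + p_{Vidio}).
∂π/∂p_{Streamly} = 109 − 4p_{Streamly} + p_{Vidio} = 0 ⇒ p_{Streamly} = 27.25 + 0.25p_{Vidio}.
Similarly p_{Vidio} = 32.75 + 0.25p_{Streamly}.
Substituting the second reaction function into the first: p_{Streamly} = 27.25 + 0.25(32.75 + 0.25p_{Streamly}), which gives 0.9375p_{Streamly} = 35.4375 ⇒ p_{Streamly} = 37.8.
Then p_{Vidio} = 32.75 + 0.25·37.8 = 42.2.

37.8, 42.2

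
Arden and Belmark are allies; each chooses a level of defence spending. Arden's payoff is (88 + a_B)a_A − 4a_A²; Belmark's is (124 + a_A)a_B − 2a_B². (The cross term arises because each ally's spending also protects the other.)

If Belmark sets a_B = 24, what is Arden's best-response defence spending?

Expanding Arden's payoff: 88a_A + a_Ba_A − 4a_A².
∂π/∂a_A = 88 + a_B − 8a_A = 0, so a_A = 11 + 0.125a_B.
At a_B = 24: a_A = 11 + 0.125·24 = 14.

14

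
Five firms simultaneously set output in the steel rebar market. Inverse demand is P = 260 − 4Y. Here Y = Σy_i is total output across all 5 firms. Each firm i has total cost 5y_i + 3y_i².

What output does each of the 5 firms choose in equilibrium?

A representative firm's profit is π_i = y_i(260 − 4Y) − 5y_i − 3y_i², with Y = y_i + Σ_{j≠i} y_j.
First-order condition: 255 − 14y_i − 4Σ_{j≠i} y_j = 0.
Imposing symmetry (y_j = y for all j) turns Σ_{j≠i} y_j into 4y, so 255 = 30y and y = 8.5.

8.5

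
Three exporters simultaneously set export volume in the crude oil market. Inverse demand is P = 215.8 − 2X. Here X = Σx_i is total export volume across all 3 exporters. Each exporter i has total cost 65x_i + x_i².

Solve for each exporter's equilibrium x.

A representative exporter's profit is π_i = x_i(215.8 − 2X) − 65x_i − x_i², with X = x_i + Σ_{j≠i} x_j.
First-order condition: 150.8 − 6x_i − 2Σ_{j≠i} x_j = 0.
Imposing symmetry (x_j = x for all j) turns Σ_{j≠i} x_j into 2x, so 150.8 = 10x and x = 15.08.

15.08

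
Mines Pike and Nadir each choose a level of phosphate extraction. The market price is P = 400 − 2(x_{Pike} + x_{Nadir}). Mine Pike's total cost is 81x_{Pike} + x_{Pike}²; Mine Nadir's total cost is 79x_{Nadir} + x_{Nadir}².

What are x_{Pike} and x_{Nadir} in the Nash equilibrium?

Mine Pike's profit: π = x_{Pike}(400 − 2(x_{Pike} + x_{Nadir})) − 81x_{Pike} − x_{Pike}².
∂π/∂x_{Pike} = 319 − 6x_{Pike} − 2x_{Nadir} = 0, so x_{Pike} = 319/6 − (1/3)x_{Nadir}.
By the same steps for Nadir: x_{Nadir} = 53.5 − (1/3)x_{Pike}.
Solving the two reaction functions simultaneously: (1 − (−1/3)(−1/3))x_{Pike} = 319/6 − (1/3)·53.5, so (8/9)x_{Pike} = 106/3 and x_{Pike} = 39.75.
Then x_{Nadir} = 53.5 − (1/3)·39.75 = 40.25.

39.75, 40.25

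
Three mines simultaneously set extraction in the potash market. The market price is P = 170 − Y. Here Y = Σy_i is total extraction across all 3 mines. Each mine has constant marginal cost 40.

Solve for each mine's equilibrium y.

32.5

A representative mine's profit is π_i = y_i(170 − Y) − 40y_i, with Y = y_i + Σ_{j≠i} y_j.
First-order condition: 130 − 2y_i − Σ_{j≠i} y_j = 0.
Imposing symmetry (y_j = y for all j) turns Σ_{j≠i} y_j into 2y, so 130 = 4y and y = 32.5.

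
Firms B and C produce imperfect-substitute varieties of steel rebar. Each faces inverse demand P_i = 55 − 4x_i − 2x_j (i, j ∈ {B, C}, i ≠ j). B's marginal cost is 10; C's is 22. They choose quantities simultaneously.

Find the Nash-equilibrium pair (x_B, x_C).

4.9, 2.9

Firm B's profit: π = x_B(55 − 4x_B − 2x_C) − 10x_B.
∂π/∂x_B = 45 − 8x_B − 2x_C = 0 ⇒ x_B = 5.625 − 0.25x_C.
Similarly x_C = 4.125 − 0.25x_B.
Substituting the second reaction function into the first: x_B = 5.625 − 0.25(4.125 − 0.25x_B), which gives 0.9375x_B = 147/32 ⇒ x_B = 4.9.
Then x_C = 4.125 − 0.25·4.9 = 2.9.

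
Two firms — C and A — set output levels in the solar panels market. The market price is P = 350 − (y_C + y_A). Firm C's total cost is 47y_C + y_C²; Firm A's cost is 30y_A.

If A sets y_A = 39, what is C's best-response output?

66

Firm C's profit: π = y_C(350 − (y_C + y_A)) − 47y_C − y_C².
∂π/∂y_C = 303 − 4y_C − y_A = 0, so y_C = 75.75 − 0.25y_A.
At y_A = 39: y_C = 75.75 − 0.25·39 = 66.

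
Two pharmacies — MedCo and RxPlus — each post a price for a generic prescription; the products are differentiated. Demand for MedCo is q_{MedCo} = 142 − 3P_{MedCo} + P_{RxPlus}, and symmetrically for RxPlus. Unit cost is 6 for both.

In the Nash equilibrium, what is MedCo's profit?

MedCo's profit: π = (P_{MedCo} − 6)(142 − 3P_{MedCo} + P_{RxPlus}).
∂π/∂P_{MedCo} = 160 − 6P_{MedCo} + P_{RxPlus} = 0 ⇒ P_{MedCo} = 80/3 + (1/6)P_{RxPlus}.
Setting P_{MedCo} = P_{RxPlus} in the reaction function: P_{MedCo} = 80/3 + (1/6)P_{MedCo}, so P_{MedCo} = (80/3) / (5/6) = 32.
q_{MedCo} = 142 − 3·32 + 32 = 78.
Profit = (32 − 6)·78 = 2028.

2028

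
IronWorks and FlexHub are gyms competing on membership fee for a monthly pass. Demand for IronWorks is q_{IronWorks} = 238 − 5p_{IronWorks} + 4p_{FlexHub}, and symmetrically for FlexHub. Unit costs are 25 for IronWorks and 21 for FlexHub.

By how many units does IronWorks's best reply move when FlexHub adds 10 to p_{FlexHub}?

IronWorks's profit: π = (p_{IronWorks} − 25)(238 − 5p_{IronWorks} + 4p_{FlexHub}).
∂π/∂p_{IronWorks} = 363 − 10p_{IronWorks} + 4p_{FlexHub} = 0 ⇒ p_{IronWorks} = 36.3 + 0.4p_{FlexHub}.
The reaction-function slope is 0.4, so a 10-unit rise in p_{FlexHub} moves p_{IronWorks} by 0.4 × 10 = 4. IronWorks's best response rises — the actions are strategic complements.

4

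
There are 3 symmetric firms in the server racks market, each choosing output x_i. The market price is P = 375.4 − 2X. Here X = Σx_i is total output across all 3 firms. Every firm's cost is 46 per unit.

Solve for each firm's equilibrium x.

A representative firm's profit is π_i = x_i(375.4 − 2X) − 46x_i, with X = x_i + Σ_{j≠i} x_j.
First-order condition: 329.4 − 4x_i − 2Σ_{j≠i} x_j = 0.
With identical firms, set every x_j = x: then 329.4 − 4x − 4x = 0, i.e. x = 329.4/8 = 41.175.

41.175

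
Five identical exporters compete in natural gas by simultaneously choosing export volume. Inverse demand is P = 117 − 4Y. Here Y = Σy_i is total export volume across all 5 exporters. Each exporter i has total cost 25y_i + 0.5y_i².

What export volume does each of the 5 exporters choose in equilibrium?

3.68

A representative exporter's profit is π_i = y_i(117 − 4Y) − 25y_i − 0.5y_i², with Y = y_i + Σ_{j≠i} y_j.
First-order condition: 92 − 9y_i − 4Σ_{j≠i} y_j = 0.
With identical exporters, set every y_j = y: then 92 − 9y − 16y = 0, i.e. y = 92/25 = 3.68.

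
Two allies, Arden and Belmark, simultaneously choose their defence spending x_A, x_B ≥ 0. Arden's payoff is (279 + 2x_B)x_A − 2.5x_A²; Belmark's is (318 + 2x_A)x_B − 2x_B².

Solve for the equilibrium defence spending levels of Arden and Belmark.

109.5, 134.25

Expanding Arden's payoff: 279x_A + 2x_Bx_A − 2.5x_A².
∂π/∂x_A = 279 + 2x_B − 5x_A = 0, so x_A = 55.8 + 0.4x_B.
Likewise for Belmark: x_B = 79.5 + 0.5x_A.
Solving the two reaction functions simultaneously: (1 − (0.4)(0.5))x_A = 55.8 + 0.4·79.5, so 0.8x_A = 87.6 and x_A = 109.5.
Then x_B = 79.5 + 0.5·109.5 = 134.25.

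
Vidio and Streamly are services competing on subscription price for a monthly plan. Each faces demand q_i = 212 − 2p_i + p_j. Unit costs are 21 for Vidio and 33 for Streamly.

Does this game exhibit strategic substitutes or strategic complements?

Vidio's profit: π = (p_{Vidio} − 21)(212 − 2p_{Vidio} + p_{Streamly}).
∂π/∂p_{Vidio} = 254 − 4p_{Vidio} + p_{Streamly} = 0 ⇒ p_{Vidio} = 63.5 + 0.25p_{Streamly}.
The best-response slope dp_{Vidio}/dp_{Streamly} = 0.25 > 0: the reaction function is upward-sloping, so the choices are strategic complements.

strategic complements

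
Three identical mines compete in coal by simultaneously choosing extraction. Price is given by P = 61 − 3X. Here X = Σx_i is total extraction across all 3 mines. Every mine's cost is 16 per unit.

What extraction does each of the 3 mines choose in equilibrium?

3.75

A representative mine's profit is π_i = x_i(61 − 3X) − 16x_i, with X = x_i + Σ_{j≠i} x_j.
First-order condition: 45 − 6x_i − 3Σ_{j≠i} x_j = 0.
In a symmetric equilibrium every mine chooses the same x, so Σ_{j≠i} x_j = 2x. The condition becomes 45 − 12x = 0, giving x = 45/12 = 3.75.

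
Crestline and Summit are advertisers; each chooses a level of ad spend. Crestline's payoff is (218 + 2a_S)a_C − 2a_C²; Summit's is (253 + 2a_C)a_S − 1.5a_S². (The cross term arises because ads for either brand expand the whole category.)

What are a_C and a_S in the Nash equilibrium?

Expanding Crestline's payoff: 218a_C + 2a_Sa_C − 2a_C².
∂π/∂a_C = 218 + 2a_S − 4a_C = 0, so a_C = 54.5 + 0.5a_S.
Likewise for Summit: a_S = 253/3 + (2/3)a_C.
Plugging a_S into Crestline's best response: a_C = 54.5 + 0.5(253/3 + (2/3)a_C) ⇒ (2/3)a_C = 290/3, so a_C = 145.
Then a_S = 253/3 + (2/3)·145 = 181.

145, 181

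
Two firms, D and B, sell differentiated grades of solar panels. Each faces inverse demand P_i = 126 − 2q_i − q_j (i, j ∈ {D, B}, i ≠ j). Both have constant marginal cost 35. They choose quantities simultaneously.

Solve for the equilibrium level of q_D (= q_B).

Firm D's profit: π = q_D(126 − 2q_D − q_B) − 35q_D.
∂π/∂q_D = 91 − 4q_D − q_B = 0 ⇒ q_D = 22.75 − 0.25q_B.
Setting q_D = q_B in the reaction function: q_D = 22.75 − 0.25q_D, so q_D = 22.75 / 1.25 = 18.2.

18.2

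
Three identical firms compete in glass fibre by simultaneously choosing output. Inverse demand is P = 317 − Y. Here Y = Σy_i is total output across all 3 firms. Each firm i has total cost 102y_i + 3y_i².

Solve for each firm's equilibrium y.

21.5

A representative firm's profit is π_i = y_i(317 − Y) − 102y_i − 3y_i², with Y = y_i + Σ_{j≠i} y_j.
First-order condition: 215 − 8y_i − Σ_{j≠i} y_j = 0.
Imposing symmetry (y_j = y for all j) turns Σ_{j≠i} y_j into 2y, so 215 = 10y and y = 21.5.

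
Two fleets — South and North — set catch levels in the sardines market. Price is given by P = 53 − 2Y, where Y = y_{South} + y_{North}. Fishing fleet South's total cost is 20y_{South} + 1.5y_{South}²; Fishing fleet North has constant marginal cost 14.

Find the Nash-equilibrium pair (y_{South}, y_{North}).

2.25, 8.625

Fishing fleet South's profit: π = y_{South}(53 − 2(y_{South} + y_{North})) − 20y_{South} − 1.5y_{South}².
∂π/∂y_{South} = 33 − 7y_{South} − 2y_{North} = 0, so y_{South} = 33/7 − (2/7)y_{North}.
For North: ∂π/∂y_{North} = 39 − 4y_{North} − 2y_{South} = 0 ⇒ y_{North} = 9.75 − 0.5y_{South}.
Substituting the second reaction function into the first: y_{South} = 33/7 − (2/7)(9.75 − 0.5y_{South}), which gives (6/7)y_{South} = 27/14 ⇒ y_{South} = 2.25.
Then y_{North} = 9.75 − 0.5·2.25 = 8.625.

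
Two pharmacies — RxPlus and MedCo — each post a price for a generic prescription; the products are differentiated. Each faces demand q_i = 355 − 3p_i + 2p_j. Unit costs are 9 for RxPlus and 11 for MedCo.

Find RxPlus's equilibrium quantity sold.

RxPlus's profit: π = (p_{RxPlus} − 9)(355 − 3p_{RxPlus} + 2p_{MedCo}).
∂π/∂p_{RxPlus} = 382 − 6p_{RxPlus} + 2p_{MedCo} = 0 ⇒ p_{RxPlus} = 191/3 + (1/3)p_{MedCo}.
Similarly p_{MedCo} = 194/3 + (1/3)p_{RxPlus}.
Plugging p_{MedCo} into RxPlus's best response: p_{RxPlus} = 191/3 + (1/3)(194/3 + (1/3)p_{RxPlus}) ⇒ (8/9)p_{RxPlus} = 767/9, so p_{RxPlus} = 95.875.
Then p_{MedCo} = 194/3 + (1/3)·95.875 = 96.625.
q_{RxPlus} = 355 − 3·95.875 + 2·96.625 = 260.625.

260.625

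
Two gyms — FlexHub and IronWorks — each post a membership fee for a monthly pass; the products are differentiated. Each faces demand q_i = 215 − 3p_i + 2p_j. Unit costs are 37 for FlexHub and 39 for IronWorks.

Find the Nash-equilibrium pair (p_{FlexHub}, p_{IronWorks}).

81.875, 82.625

FlexHub's profit: π = (p_{FlexHub} − 37)(215 − 3p_{FlexHub} + 2p_{IronWorks}).
∂π/∂p_{FlexHub} = 326 − 6p_{FlexHub} + 2p_{IronWorks} = 0 ⇒ p_{FlexHub} = 163/3 + (1/3)p_{IronWorks}.
Similarly p_{IronWorks} = 166/3 + (1/3)p_{FlexHub}.
Solving the two reaction functions simultaneously: (1 − (1/3)(1/3))p_{FlexHub} = 163/3 + (1/3)·(166/3), so (8/9)p_{FlexHub} = 655/9 and p_{FlexHub} = 81.875.
Then p_{IronWorks} = 166/3 + (1/3)·81.875 = 82.625.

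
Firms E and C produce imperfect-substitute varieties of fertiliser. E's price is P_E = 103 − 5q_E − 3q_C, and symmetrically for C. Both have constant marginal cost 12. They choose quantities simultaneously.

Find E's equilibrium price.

Firm E's profit: π = q_E(103 − 5q_E − 3q_C) − 12q_E.
∂π/∂q_E = 91 − 10q_E − 3q_C = 0 ⇒ q_E = 9.1 − 0.3q_C.
The game is symmetric, so in equilibrium q_C = q_E: the reaction function gives 1.3q_E = 9.1, hence q_E = 7.
P_E = 103 − 5·7 − 3·7 = 47.

47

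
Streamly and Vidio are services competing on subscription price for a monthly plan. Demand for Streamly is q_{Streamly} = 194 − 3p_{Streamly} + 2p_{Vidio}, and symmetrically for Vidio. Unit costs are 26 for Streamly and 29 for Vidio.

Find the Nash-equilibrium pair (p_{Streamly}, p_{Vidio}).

Streamly's profit: π = (p_{Streamly} − 26)(194 − 3p_{Streamly} + 2p_{Vidio}).
∂π/∂p_{Streamly} = 272 − 6p_{Streamly} + 2p_{Vidio} = 0 ⇒ p_{Streamly} = 136/3 + (1/3)p_{Vidio}.
Similarly p_{Vidio} = 281/6 + (1/3)p_{Streamly}.
Solving the two reaction functions simultaneously: (1 − (1/3)(1/3))p_{Streamly} = 136/3 + (1/3)·(281/6), so (8/9)p_{Streamly} = 1097/18 and p_{Streamly} = 68.5625.
Then p_{Vidio} = 281/6 + (1/3)·68.5625 = 69.6875.

68.5625, 69.6875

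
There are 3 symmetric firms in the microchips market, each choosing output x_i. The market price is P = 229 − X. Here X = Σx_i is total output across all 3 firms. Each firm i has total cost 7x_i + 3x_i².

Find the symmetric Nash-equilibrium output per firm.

22.2

A representative firm's profit is π_i = x_i(229 − X) − 7x_i − 3x_i², with X = x_i + Σ_{j≠i} x_j.
First-order condition: 222 − 8x_i − Σ_{j≠i} x_j = 0.
With identical firms, set every x_j = x: then 222 − 8x − 2x = 0, i.e. x = 222/10 = 22.2.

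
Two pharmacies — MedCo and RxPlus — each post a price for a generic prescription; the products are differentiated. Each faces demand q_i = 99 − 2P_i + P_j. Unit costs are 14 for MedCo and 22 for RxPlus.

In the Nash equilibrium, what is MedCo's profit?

MedCo's profit: π = (P_{MedCo} − 14)(99 − 2P_{MedCo} + P_{RxPlus}).
∂π/∂P_{MedCo} = 127 − 4P_{MedCo} + P_{RxPlus} = 0 ⇒ P_{MedCo} = 31.75 + 0.25P_{RxPlus}.
Similarly P_{RxPlus} = 35.75 + 0.25P_{MedCo}.
Plugging P_{RxPlus} into MedCo's best response: P_{MedCo} = 31.75 + 0.25(35.75 + 0.25P_{MedCo}) ⇒ 0.9375P_{MedCo} = 40.6875, so P_{MedCo} = 43.4.
Then P_{RxPlus} = 35.75 + 0.25·43.4 = 46.6.
q_{MedCo} = 99 − 2·43.4 + 46.6 = 58.8.
Profit = (43.4 − 14)·58.8 = 1728.72.

1728.72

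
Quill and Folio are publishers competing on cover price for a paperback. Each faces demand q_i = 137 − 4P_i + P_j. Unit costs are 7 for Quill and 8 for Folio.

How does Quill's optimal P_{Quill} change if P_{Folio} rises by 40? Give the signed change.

Quill's profit: π = (P_{Quill} − 7)(137 − 4P_{Quill} + P_{Folio}).
∂π/∂P_{Quill} = 165 − 8P_{Quill} + P_{Folio} = 0 ⇒ P_{Quill} = 20.625 + 0.125P_{Folio}.
The reaction-function slope is 0.125, so a 40-unit rise in P_{Folio} moves P_{Quill} by 0.125 × 40 = 5. Quill's best response rises — the actions are strategic complements.

5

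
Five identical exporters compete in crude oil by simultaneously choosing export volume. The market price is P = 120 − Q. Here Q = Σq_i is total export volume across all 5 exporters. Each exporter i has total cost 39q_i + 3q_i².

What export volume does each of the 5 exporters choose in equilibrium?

6.75

A representative exporter's profit is π_i = q_i(120 − Q) − 39q_i − 3q_i², with Q = q_i + Σ_{j≠i} q_j.
First-order condition: 81 − 8q_i − Σ_{j≠i} q_j = 0.
With identical exporters, set every q_j = q: then 81 − 8q − 4q = 0, i.e. q = 81/12 = 6.75.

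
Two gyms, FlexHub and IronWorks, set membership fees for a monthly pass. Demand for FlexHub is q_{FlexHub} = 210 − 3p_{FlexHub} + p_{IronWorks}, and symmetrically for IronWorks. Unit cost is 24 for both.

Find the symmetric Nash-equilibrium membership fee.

FlexHub's profit: π = (p_{FlexHub} − 24)(210 − 3p_{FlexHub} + p_{IronWorks}).
∂π/∂p_{FlexHub} = 282 − 6p_{FlexHub} + p_{IronWorks} = 0 ⇒ p_{FlexHub} = 47 + (1/6)p_{IronWorks}.
By symmetry p_{IronWorks} = p_{FlexHub}; substituting into the reaction function, (5/6)p_{FlexHub} = 47 and p_{FlexHub} = 56.4.

56.4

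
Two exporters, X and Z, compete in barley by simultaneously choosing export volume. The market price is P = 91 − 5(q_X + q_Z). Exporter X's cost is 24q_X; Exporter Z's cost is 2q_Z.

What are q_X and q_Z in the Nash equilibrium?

Exporter X's profit: π = q_X(91 − 5(q_X + q_Z)) − 24q_X.
∂π/∂q_X = 67 − 10q_X − 5q_Z = 0, so q_X = 6.7 − 0.5q_Z.
By the same steps for Z: q_Z = 8.9 − 0.5q_X.
Substituting the second reaction function into the first: q_X = 6.7 − 0.5(8.9 − 0.5q_X), which gives 0.75q_X = 2.25 ⇒ q_X = 3.
Then q_Z = 8.9 − 0.5·3 = 7.4.

3, 7.4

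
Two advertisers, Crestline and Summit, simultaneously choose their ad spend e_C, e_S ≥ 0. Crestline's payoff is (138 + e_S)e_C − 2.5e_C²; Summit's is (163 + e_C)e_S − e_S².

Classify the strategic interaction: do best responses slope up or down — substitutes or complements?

strategic complements

Expanding Crestline's payoff: 138e_C + e_Se_C − 2.5e_C².
∂π/∂e_C = 138 + e_S − 5e_C = 0, so e_C = 27.6 + 0.2e_S.
The best-response slope de_C/de_S = 0.2 > 0: the reaction function is upward-sloping, so the choices are strategic complements.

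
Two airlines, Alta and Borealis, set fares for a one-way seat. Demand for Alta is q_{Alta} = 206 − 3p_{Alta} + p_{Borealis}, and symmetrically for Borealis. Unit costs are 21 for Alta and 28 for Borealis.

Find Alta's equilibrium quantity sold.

Alta's profit: π = (p_{Alta} − 21)(206 − 3p_{Alta} + p_{Borealis}).
∂π/∂p_{Alta} = 269 − 6p_{Alta} + p_{Borealis} = 0 ⇒ p_{Alta} = 269/6 + (1/6)p_{Borealis}.
Similarly p_{Borealis} = 145/3 + (1/6)p_{Alta}.
Plugging p_{Borealis} into Alta's best response: p_{Alta} = 269/6 + (1/6)(145/3 + (1/6)p_{Alta}) ⇒ (35/36)p_{Alta} = 476/9, so p_{Alta} = 54.4.
Then p_{Borealis} = 145/3 + (1/6)·54.4 = 57.4.
q_{Alta} = 206 − 3·54.4 + 57.4 = 100.2.

100.2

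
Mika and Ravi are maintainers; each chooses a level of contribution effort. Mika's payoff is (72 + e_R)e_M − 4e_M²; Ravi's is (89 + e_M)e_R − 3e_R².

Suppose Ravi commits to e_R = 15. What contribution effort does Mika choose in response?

Expanding Mika's payoff: 72e_M + e_Re_M − 4e_M².
∂π/∂e_M = 72 + e_R − 8e_M = 0, so e_M = 9 + 0.125e_R.
At e_R = 15: e_M = 9 + 0.125·15 = 10.875.

10.875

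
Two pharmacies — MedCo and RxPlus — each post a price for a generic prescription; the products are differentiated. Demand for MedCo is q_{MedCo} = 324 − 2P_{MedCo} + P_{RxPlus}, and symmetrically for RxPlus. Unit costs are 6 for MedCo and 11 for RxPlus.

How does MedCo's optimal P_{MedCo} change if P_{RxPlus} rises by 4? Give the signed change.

MedCo's profit: π = (P_{MedCo} − 6)(324 − 2P_{MedCo} + P_{RxPlus}).
∂π/∂P_{MedCo} = 336 − 4P_{MedCo} + P_{RxPlus} = 0 ⇒ P_{MedCo} = 84 + 0.25P_{RxPlus}.
The reaction-function slope is 0.25, so a 4-unit rise in P_{RxPlus} moves P_{MedCo} by 0.25 × 4 = 1. MedCo's best response rises — the actions are strategic complements.

1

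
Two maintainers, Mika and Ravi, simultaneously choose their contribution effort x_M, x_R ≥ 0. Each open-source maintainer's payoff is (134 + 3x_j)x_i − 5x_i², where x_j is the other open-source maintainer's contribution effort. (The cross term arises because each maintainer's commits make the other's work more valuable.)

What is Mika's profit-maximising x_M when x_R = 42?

Mika's payoff is (134 + 3x_R)x_M − 5x_M².
∂π/∂x_M = 134 + 3x_R − 10x_M = 0, so x_M = 13.4 + 0.3x_R.
At x_R = 42: x_M = 13.4 + 0.3·42 = 26.

26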